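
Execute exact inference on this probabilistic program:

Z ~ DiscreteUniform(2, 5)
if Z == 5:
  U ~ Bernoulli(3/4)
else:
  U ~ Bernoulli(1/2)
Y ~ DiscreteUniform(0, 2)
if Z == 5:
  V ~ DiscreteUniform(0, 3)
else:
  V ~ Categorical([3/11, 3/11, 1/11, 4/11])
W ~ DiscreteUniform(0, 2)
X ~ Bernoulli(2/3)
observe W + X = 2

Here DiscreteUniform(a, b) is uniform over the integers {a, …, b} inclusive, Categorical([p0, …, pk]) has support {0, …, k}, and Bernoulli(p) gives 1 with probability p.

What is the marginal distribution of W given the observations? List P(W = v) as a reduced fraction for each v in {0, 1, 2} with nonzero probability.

P(W=1) = 2/3, P(W=2) = 1/3

Enumerate traces; 192 have nonzero weight after conditioning:
  (Z=2, U=0, Y=0, V=0, W=1, X=1) weight 1/396
  (Z=2, U=0, Y=0, V=0, W=2, X=0) weight 1/792
  (Z=2, U=0, Y=0, V=1, W=1, X=1) weight 1/396
  (Z=2, U=0, Y=0, V=1, W=2, X=0) weight 1/792
  (Z=2, U=0, Y=0, V=2, W=1, X=1) weight 1/1188
  (Z=2, U=0, Y=0, V=2, W=2, X=0) weight 1/2376
  (Z=2, U=0, Y=0, V=3, W=1, X=1) weight 1/297
  (Z=2, U=0, Y=0, V=3, W=2, X=0) weight 1/594
  … 184 more
Group by W:
  weight(W=1) = 2/9
  weight(W=2) = 1/9
Total weight = 2/9 + 1/9 = 1/3
P(W=1 | obs) = 2/9 / 1/3 = 2/3
P(W=2 | obs) = 1/9 / 1/3 = 1/3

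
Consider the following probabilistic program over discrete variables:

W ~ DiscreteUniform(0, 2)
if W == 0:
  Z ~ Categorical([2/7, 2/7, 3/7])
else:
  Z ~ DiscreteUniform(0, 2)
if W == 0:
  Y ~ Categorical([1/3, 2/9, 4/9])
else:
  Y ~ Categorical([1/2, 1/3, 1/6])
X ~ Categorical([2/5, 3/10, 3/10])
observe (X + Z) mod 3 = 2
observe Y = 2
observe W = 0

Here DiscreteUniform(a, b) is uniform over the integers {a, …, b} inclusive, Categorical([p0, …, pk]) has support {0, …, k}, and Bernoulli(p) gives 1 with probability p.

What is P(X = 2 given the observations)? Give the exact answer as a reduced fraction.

P(X = 2 | obs) = 1/4

Enumerate traces; 3 have nonzero weight after conditioning:
  (W=0, Z=0, Y=2, X=2) weight 4/315
  (W=0, Z=1, Y=2, X=1) weight 4/315
  (W=0, Z=2, Y=2, X=0) weight 8/315
Group by X:
  weight(X=0) = 8/315
  weight(X=1) = 4/315
  weight(X=2) = 4/315
Total weight = 8/315 + 4/315 + 4/315 = 16/315
P(X=0 | obs) = 8/315 / 16/315 = 1/2
P(X=1 | obs) = 4/315 / 16/315 = 1/4
P(X=2 | obs) = 4/315 / 16/315 = 1/4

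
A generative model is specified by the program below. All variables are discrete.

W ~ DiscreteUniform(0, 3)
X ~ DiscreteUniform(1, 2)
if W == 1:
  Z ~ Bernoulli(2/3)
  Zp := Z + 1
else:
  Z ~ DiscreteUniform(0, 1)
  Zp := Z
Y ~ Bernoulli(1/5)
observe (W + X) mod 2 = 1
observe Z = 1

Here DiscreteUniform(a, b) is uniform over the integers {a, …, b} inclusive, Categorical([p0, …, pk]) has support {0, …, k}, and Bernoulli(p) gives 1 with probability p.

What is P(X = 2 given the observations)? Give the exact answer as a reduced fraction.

Enumerate traces; 8 have nonzero weight after conditioning:
  (W=0, X=1, Z=1, Y=0) weight 1/20
  (W=0, X=1, Z=1, Y=1) weight 1/80
  (W=1, X=2, Z=1, Y=0) weight 1/15
  (W=1, X=2, Z=1, Y=1) weight 1/60
  (W=2, X=1, Z=1, Y=0) weight 1/20
  (W=2, X=1, Z=1, Y=1) weight 1/80
  (W=3, X=2, Z=1, Y=0) weight 1/20
  (W=3, X=2, Z=1, Y=1) weight 1/80
Group by X:
  weight(X=1) = 1/8
  weight(X=2) = 7/48
Total weight = 1/8 + 7/48 = 13/48
P(X=1 | obs) = 1/8 / 13/48 = 6/13
P(X=2 | obs) = 7/48 / 13/48 = 7/13

P(X = 2 | obs) = 7/13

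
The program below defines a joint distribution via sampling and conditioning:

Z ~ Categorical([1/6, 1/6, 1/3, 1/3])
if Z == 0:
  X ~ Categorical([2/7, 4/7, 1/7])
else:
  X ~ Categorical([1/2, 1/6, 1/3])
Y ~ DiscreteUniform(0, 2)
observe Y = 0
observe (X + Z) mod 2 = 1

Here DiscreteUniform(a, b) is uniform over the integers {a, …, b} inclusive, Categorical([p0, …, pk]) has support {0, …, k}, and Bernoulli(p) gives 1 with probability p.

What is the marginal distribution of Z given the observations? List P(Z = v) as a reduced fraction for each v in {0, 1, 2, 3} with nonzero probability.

Enumerate traces; 6 have nonzero weight after conditioning:
  (Z=0, X=1, Y=0) weight 2/63
  (Z=1, X=0, Y=0) weight 1/36
  (Z=1, X=2, Y=0) weight 1/54
  (Z=2, X=1, Y=0) weight 1/54
  (Z=3, X=0, Y=0) weight 1/18
  (Z=3, X=2, Y=0) weight 1/27
Group by Z:
  weight(Z=0) = 2/63
  weight(Z=1) = 5/108
  weight(Z=2) = 1/54
  weight(Z=3) = 5/54
Total weight = 2/63 + 5/108 + 1/54 + 5/54 = 143/756
P(Z=0 | obs) = 2/63 / 143/756 = 24/143
P(Z=1 | obs) = 5/108 / 143/756 = 35/143
P(Z=2 | obs) = 1/54 / 143/756 = 14/143
P(Z=3 | obs) = 5/54 / 143/756 = 70/143

P(Z=0) = 24/143, P(Z=1) = 35/143, P(Z=2) = 14/143, P(Z=3) = 70/143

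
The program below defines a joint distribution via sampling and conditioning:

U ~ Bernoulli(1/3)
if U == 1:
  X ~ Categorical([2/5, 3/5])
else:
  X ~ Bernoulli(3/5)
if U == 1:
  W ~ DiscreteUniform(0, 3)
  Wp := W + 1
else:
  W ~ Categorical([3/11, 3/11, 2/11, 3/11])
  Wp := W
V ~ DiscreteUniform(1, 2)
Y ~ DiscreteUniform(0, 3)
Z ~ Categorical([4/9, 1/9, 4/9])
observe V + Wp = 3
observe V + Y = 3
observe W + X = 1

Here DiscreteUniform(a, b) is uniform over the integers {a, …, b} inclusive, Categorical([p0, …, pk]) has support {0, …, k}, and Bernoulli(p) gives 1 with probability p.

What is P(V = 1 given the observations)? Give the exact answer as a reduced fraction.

P(V = 1 | obs) = 22/103

Enumerate traces; 9 have nonzero weight after conditioning:
  (U=0, X=0, W=1, V=2, Y=1, Z=0) weight 2/495
  (U=0, X=0, W=1, V=2, Y=1, Z=1) weight 1/990
  (U=0, X=0, W=1, V=2, Y=1, Z=2) weight 2/495
  (U=1, X=0, W=1, V=1, Y=2, Z=0) weight 1/540
  (U=1, X=0, W=1, V=1, Y=2, Z=1) weight 1/2160
  (U=1, X=0, W=1, V=1, Y=2, Z=2) weight 1/540
  (U=1, X=1, W=0, V=2, Y=1, Z=0) weight 1/360
  (U=1, X=1, W=0, V=2, Y=1, Z=1) weight 1/1440
  … 1 more
Group by V:
  weight(V=1) = 1/240
  weight(V=2) = 27/1760
Total weight = 1/240 + 27/1760 = 103/5280
P(V=1 | obs) = 1/240 / 103/5280 = 22/103
P(V=2 | obs) = 27/1760 / 103/5280 = 81/103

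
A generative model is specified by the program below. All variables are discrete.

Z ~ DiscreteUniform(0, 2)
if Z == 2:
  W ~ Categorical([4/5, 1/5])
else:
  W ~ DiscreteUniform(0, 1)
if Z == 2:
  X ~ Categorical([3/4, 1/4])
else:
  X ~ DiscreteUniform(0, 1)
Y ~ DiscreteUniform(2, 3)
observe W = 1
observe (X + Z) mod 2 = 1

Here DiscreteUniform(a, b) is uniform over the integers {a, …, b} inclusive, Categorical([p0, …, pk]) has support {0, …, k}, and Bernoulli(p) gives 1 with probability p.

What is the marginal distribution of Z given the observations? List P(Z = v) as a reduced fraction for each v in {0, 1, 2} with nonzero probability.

P(Z=0) = 5/11, P(Z=1) = 5/11, P(Z=2) = 1/11

Enumerate traces; 6 have nonzero weight after conditioning:
  (Z=0, W=1, X=1, Y=2) weight 1/24
  (Z=0, W=1, X=1, Y=3) weight 1/24
  (Z=1, W=1, X=0, Y=2) weight 1/24
  (Z=1, W=1, X=0, Y=3) weight 1/24
  (Z=2, W=1, X=1, Y=2) weight 1/120
  (Z=2, W=1, X=1, Y=3) weight 1/120
Group by Z:
  weight(Z=0) = 1/12
  weight(Z=1) = 1/12
  weight(Z=2) = 1/60
Total weight = 1/12 + 1/12 + 1/60 = 11/60
P(Z=0 | obs) = 1/12 / 11/60 = 5/11
P(Z=1 | obs) = 1/12 / 11/60 = 5/11
P(Z=2 | obs) = 1/60 / 11/60 = 1/11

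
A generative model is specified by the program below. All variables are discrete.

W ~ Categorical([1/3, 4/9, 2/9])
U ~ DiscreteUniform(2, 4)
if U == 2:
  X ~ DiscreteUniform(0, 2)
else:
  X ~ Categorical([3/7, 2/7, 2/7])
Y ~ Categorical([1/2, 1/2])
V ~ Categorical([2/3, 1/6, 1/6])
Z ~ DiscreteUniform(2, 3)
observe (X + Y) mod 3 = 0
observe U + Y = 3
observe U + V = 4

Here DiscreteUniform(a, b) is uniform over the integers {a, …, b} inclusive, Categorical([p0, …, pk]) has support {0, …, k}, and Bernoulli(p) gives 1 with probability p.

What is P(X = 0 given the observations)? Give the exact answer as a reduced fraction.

P(X = 0 | obs) = 9/16

Enumerate traces; 12 have nonzero weight after conditioning:
  (W=0, U=2, X=2, Y=1, V=2, Z=2) weight 1/648
  (W=0, U=2, X=2, Y=1, V=2, Z=3) weight 1/648
  (W=0, U=3, X=0, Y=0, V=1, Z=2) weight 1/504
  (W=0, U=3, X=0, Y=0, V=1, Z=3) weight 1/504
  (W=1, U=2, X=2, Y=1, V=2, Z=2) weight 1/486
  (W=1, U=2, X=2, Y=1, V=2, Z=3) weight 1/486
  (W=1, U=3, X=0, Y=0, V=1, Z=2) weight 1/378
  (W=1, U=3, X=0, Y=0, V=1, Z=3) weight 1/378
  … 4 more
Group by X:
  weight(X=0) = 1/84
  weight(X=2) = 1/108
Total weight = 1/84 + 1/108 = 4/189
P(X=0 | obs) = 1/84 / 4/189 = 9/16
P(X=2 | obs) = 1/108 / 4/189 = 7/16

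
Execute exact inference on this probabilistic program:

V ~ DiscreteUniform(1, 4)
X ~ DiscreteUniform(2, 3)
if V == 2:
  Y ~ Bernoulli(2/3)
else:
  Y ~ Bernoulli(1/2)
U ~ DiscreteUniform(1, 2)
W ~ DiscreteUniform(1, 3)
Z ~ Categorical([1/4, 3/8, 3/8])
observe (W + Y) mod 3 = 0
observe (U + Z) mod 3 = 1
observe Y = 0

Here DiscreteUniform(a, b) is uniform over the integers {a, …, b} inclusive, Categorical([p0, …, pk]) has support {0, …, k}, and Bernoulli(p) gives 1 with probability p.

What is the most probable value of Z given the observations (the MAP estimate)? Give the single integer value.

Enumerate traces; 16 have nonzero weight after conditioning:
  (V=1, X=2, Y=0, U=1, W=3, Z=0) weight 1/384
  (V=1, X=2, Y=0, U=2, W=3, Z=2) weight 1/256
  (V=1, X=3, Y=0, U=1, W=3, Z=0) weight 1/384
  (V=1, X=3, Y=0, U=2, W=3, Z=2) weight 1/256
  (V=2, X=2, Y=0, U=1, W=3, Z=0) weight 1/576
  (V=2, X=2, Y=0, U=2, W=3, Z=2) weight 1/384
  (V=2, X=3, Y=0, U=1, W=3, Z=0) weight 1/576
  (V=2, X=3, Y=0, U=2, W=3, Z=2) weight 1/384
  … 8 more
Group by Z:
  weight(Z=0) = 11/576
  weight(Z=2) = 11/384
Total weight = 11/576 + 11/384 = 55/1152
P(Z=0 | obs) = 11/576 / 55/1152 = 2/5
P(Z=2 | obs) = 11/384 / 55/1152 = 3/5
argmax = 2

argmax_v P(Z = v | obs) = 2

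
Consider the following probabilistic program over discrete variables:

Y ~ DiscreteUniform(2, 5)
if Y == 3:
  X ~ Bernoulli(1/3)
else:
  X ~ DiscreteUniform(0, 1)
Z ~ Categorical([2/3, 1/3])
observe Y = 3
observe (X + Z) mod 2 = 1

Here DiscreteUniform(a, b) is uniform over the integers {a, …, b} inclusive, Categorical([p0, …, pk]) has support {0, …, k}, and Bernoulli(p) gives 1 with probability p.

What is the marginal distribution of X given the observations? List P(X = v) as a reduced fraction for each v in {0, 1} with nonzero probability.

Enumerate traces; 2 have nonzero weight after conditioning:
  (Y=3, X=0, Z=1) weight 1/18
  (Y=3, X=1, Z=0) weight 1/18
Group by X:
  weight(X=0) = 1/18
  weight(X=1) = 1/18
Total weight = 1/18 + 1/18 = 1/9
P(X=0 | obs) = 1/18 / 1/9 = 1/2
P(X=1 | obs) = 1/18 / 1/9 = 1/2

P(X=0) = 1/2, P(X=1) = 1/2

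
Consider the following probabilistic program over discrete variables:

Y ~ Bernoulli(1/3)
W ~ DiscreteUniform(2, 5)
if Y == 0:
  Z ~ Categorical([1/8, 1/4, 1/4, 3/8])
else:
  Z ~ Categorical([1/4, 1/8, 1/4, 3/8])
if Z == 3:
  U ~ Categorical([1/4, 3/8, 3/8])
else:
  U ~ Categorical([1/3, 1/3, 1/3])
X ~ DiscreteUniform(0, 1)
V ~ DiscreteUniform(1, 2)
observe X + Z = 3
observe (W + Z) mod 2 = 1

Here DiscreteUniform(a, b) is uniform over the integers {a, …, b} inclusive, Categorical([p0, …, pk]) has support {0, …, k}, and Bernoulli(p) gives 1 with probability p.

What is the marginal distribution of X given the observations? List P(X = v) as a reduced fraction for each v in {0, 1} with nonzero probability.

P(X=0) = 3/5, P(X=1) = 2/5

Enumerate traces; 48 have nonzero weight after conditioning:
  (Y=0, W=2, Z=3, U=0, X=0, V=1) weight 1/256
  (Y=0, W=2, Z=3, U=0, X=0, V=2) weight 1/256
  (Y=0, W=2, Z=3, U=1, X=0, V=1) weight 3/512
  (Y=0, W=2, Z=3, U=1, X=0, V=2) weight 3/512
  (Y=0, W=2, Z=3, U=2, X=0, V=1) weight 3/512
  (Y=0, W=2, Z=3, U=2, X=0, V=2) weight 3/512
  (Y=0, W=3, Z=2, U=0, X=1, V=1) weight 1/288
  (Y=0, W=3, Z=2, U=0, X=1, V=2) weight 1/288
  … 40 more
Group by X:
  weight(X=0) = 3/32
  weight(X=1) = 1/16
Total weight = 3/32 + 1/16 = 5/32
P(X=0 | obs) = 3/32 / 5/32 = 3/5
P(X=1 | obs) = 1/16 / 5/32 = 2/5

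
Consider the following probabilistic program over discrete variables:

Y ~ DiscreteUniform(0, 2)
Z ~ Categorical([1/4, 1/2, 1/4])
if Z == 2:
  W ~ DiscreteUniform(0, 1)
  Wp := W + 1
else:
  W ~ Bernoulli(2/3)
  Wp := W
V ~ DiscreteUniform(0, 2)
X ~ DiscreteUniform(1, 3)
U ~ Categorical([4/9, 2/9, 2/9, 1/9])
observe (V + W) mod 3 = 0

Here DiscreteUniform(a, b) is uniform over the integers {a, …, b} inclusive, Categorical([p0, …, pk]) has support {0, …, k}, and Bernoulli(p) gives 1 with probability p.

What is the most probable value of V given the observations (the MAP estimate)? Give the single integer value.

Enumerate traces; 216 have nonzero weight after conditioning:
  (Y=0, Z=0, W=0, V=0, X=1, U=0) weight 1/729
  (Y=0, Z=0, W=0, V=0, X=1, U=1) weight 1/1458
  (Y=0, Z=0, W=0, V=0, X=1, U=2) weight 1/1458
  (Y=0, Z=0, W=0, V=0, X=1, U=3) weight 1/2916
  (Y=0, Z=0, W=0, V=0, X=2, U=0) weight 1/729
  (Y=0, Z=0, W=0, V=0, X=2, U=1) weight 1/1458
  (Y=0, Z=0, W=0, V=0, X=2, U=2) weight 1/1458
  (Y=0, Z=0, W=0, V=0, X=2, U=3) weight 1/2916
  (Y=0, Z=0, W=1, V=2, X=1, U=0) weight 2/729
  … 207 more
Group by V:
  weight(V=0) = 1/8
  weight(V=2) = 5/24
Total weight = 1/8 + 5/24 = 1/3
P(V=0 | obs) = 1/8 / 1/3 = 3/8
P(V=2 | obs) = 5/24 / 1/3 = 5/8
argmax = 2

argmax_v P(V = v | obs) = 2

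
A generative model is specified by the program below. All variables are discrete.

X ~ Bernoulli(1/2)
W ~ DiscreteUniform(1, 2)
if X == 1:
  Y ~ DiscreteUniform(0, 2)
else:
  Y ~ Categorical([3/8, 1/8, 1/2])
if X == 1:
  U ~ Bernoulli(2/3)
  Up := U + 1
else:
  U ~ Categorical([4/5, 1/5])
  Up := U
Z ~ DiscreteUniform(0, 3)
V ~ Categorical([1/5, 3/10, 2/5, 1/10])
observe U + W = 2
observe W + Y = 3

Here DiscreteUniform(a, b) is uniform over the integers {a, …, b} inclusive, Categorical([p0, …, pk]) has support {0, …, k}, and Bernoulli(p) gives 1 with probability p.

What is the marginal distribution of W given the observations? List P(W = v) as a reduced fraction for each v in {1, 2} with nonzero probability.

P(W=1) = 29/48, P(W=2) = 19/48

Enumerate traces; 64 have nonzero weight after conditioning:
  (X=0, W=1, Y=2, U=1, Z=0, V=0) weight 1/800
  (X=0, W=1, Y=2, U=1, Z=0, V=1) weight 3/1600
  (X=0, W=1, Y=2, U=1, Z=0, V=2) weight 1/400
  (X=0, W=1, Y=2, U=1, Z=0, V=3) weight 1/1600
  (X=0, W=1, Y=2, U=1, Z=1, V=0) weight 1/800
  (X=0, W=1, Y=2, U=1, Z=1, V=1) weight 3/1600
  (X=0, W=1, Y=2, U=1, Z=1, V=2) weight 1/400
  (X=0, W=1, Y=2, U=1, Z=1, V=3) weight 1/1600
  (X=0, W=2, Y=1, U=0, Z=0, V=0) weight 1/800
  … 55 more
Group by W:
  weight(W=1) = 29/360
  weight(W=2) = 19/360
Total weight = 29/360 + 19/360 = 2/15
P(W=1 | obs) = 29/360 / 2/15 = 29/48
P(W=2 | obs) = 19/360 / 2/15 = 19/48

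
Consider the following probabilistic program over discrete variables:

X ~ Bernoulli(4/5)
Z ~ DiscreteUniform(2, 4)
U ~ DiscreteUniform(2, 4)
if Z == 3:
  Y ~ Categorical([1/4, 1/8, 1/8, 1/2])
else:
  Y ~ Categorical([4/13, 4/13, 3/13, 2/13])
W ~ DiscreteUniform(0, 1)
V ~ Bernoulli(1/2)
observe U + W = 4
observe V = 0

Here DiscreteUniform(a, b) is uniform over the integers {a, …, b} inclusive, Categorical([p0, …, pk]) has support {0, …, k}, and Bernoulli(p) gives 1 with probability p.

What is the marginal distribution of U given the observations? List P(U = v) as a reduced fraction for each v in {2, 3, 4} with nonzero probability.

P(U=3) = 1/2, P(U=4) = 1/2

Enumerate traces; 48 have nonzero weight after conditioning:
  (X=0, Z=2, U=3, Y=0, W=1, V=0) weight 1/585
  (X=0, Z=2, U=3, Y=1, W=1, V=0) weight 1/585
  (X=0, Z=2, U=3, Y=2, W=1, V=0) weight 1/780
  (X=0, Z=2, U=3, Y=3, W=1, V=0) weight 1/1170
  (X=0, Z=2, U=4, Y=0, W=0, V=0) weight 1/585
  (X=0, Z=2, U=4, Y=1, W=0, V=0) weight 1/585
  (X=0, Z=2, U=4, Y=2, W=0, V=0) weight 1/780
  (X=0, Z=2, U=4, Y=3, W=0, V=0) weight 1/1170
  … 40 more
Group by U:
  weight(U=3) = 1/12
  weight(U=4) = 1/12
Total weight = 1/12 + 1/12 = 1/6
P(U=3 | obs) = 1/12 / 1/6 = 1/2
P(U=4 | obs) = 1/12 / 1/6 = 1/2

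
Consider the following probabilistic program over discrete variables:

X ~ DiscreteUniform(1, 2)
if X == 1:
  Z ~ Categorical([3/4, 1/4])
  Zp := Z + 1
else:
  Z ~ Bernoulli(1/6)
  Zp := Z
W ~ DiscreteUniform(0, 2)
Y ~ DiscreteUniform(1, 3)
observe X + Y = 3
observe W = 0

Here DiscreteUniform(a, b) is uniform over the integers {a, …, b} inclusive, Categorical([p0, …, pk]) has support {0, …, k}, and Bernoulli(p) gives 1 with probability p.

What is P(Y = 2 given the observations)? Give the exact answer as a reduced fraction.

Enumerate traces; 4 have nonzero weight after conditioning:
  (X=1, Z=0, W=0, Y=2) weight 1/24
  (X=1, Z=1, W=0, Y=2) weight 1/72
  (X=2, Z=0, W=0, Y=1) weight 5/108
  (X=2, Z=1, W=0, Y=1) weight 1/108
Group by Y:
  weight(Y=1) = 1/18
  weight(Y=2) = 1/18
Total weight = 1/18 + 1/18 = 1/9
P(Y=1 | obs) = 1/18 / 1/9 = 1/2
P(Y=2 | obs) = 1/18 / 1/9 = 1/2

P(Y = 2 | obs) = 1/2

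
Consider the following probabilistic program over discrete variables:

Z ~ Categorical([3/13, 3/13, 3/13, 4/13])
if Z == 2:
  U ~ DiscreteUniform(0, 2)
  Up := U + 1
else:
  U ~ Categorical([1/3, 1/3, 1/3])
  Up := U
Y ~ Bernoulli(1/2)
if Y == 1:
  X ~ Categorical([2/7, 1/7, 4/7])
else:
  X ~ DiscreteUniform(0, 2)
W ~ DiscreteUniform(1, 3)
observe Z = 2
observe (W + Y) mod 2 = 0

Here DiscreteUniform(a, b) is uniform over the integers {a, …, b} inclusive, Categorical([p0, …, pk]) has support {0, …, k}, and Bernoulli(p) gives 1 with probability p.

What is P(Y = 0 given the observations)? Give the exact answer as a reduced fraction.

Enumerate traces; 27 have nonzero weight after conditioning:
  (Z=2, U=0, Y=0, X=0, W=2) weight 1/234
  (Z=2, U=0, Y=0, X=1, W=2) weight 1/234
  (Z=2, U=0, Y=0, X=2, W=2) weight 1/234
  (Z=2, U=0, Y=1, X=0, W=1) weight 1/273
  (Z=2, U=0, Y=1, X=0, W=3) weight 1/273
  (Z=2, U=0, Y=1, X=1, W=1) weight 1/546
  (Z=2, U=0, Y=1, X=1, W=3) weight 1/546
  (Z=2, U=0, Y=1, X=2, W=1) weight 2/273
  … 19 more
Group by Y:
  weight(Y=0) = 1/26
  weight(Y=1) = 1/13
Total weight = 1/26 + 1/13 = 3/26
P(Y=0 | obs) = 1/26 / 3/26 = 1/3
P(Y=1 | obs) = 1/13 / 3/26 = 2/3

P(Y = 0 | obs) = 1/3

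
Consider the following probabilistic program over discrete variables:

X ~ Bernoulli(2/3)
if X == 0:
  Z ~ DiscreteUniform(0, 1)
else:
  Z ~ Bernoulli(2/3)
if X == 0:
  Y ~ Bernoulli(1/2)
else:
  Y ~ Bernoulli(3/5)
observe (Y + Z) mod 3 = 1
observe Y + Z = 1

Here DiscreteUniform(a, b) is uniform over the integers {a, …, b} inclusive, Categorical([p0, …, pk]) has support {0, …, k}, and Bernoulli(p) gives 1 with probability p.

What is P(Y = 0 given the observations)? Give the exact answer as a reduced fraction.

P(Y = 0 | obs) = 47/86

Enumerate traces; 4 have nonzero weight after conditioning:
  (X=0, Z=0, Y=1) weight 1/12
  (X=0, Z=1, Y=0) weight 1/12
  (X=1, Z=0, Y=1) weight 2/15
  (X=1, Z=1, Y=0) weight 8/45
Group by Y:
  weight(Y=0) = 47/180
  weight(Y=1) = 13/60
Total weight = 47/180 + 13/60 = 43/90
P(Y=0 | obs) = 47/180 / 43/90 = 47/86
P(Y=1 | obs) = 13/60 / 43/90 = 39/86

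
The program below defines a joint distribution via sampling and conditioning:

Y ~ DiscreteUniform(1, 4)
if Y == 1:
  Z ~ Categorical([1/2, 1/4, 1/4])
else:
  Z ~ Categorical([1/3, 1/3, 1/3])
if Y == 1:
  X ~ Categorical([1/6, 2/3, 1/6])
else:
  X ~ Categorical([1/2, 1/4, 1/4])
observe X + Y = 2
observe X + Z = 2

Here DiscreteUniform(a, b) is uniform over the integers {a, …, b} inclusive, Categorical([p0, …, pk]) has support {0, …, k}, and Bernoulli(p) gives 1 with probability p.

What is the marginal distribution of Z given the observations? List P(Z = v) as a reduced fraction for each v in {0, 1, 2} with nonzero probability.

P(Z=1) = 1/2, P(Z=2) = 1/2

Enumerate traces; 2 have nonzero weight after conditioning:
  (Y=1, Z=1, X=1) weight 1/24
  (Y=2, Z=2, X=0) weight 1/24
Group by Z:
  weight(Z=1) = 1/24
  weight(Z=2) = 1/24
Total weight = 1/24 + 1/24 = 1/12
P(Z=1 | obs) = 1/24 / 1/12 = 1/2
P(Z=2 | obs) = 1/24 / 1/12 = 1/2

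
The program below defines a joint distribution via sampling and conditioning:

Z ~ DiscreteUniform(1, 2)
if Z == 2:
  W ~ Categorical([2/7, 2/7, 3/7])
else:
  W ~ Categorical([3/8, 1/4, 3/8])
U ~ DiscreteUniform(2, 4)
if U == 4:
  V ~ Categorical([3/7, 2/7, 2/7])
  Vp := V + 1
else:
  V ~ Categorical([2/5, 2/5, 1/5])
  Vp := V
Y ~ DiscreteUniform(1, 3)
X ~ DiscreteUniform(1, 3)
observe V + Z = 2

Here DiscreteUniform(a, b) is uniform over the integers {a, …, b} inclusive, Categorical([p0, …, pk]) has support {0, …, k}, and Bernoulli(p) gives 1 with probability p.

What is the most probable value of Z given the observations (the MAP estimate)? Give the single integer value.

argmax_v P(Z = v | obs) = 2

Enumerate traces; 162 have nonzero weight after conditioning:
  (Z=1, W=0, U=2, V=1, Y=1, X=1) weight 1/360
  (Z=1, W=0, U=2, V=1, Y=1, X=2) weight 1/360
  (Z=1, W=0, U=2, V=1, Y=1, X=3) weight 1/360
  (Z=1, W=0, U=2, V=1, Y=2, X=1) weight 1/360
  (Z=1, W=0, U=2, V=1, Y=2, X=2) weight 1/360
  (Z=1, W=0, U=2, V=1, Y=2, X=3) weight 1/360
  (Z=1, W=0, U=2, V=1, Y=3, X=1) weight 1/360
  (Z=1, W=0, U=2, V=1, Y=3, X=2) weight 1/360
  (Z=2, W=0, U=2, V=0, Y=1, X=1) weight 2/945
  … 153 more
Group by Z:
  weight(Z=1) = 19/105
  weight(Z=2) = 43/210
Total weight = 19/105 + 43/210 = 27/70
P(Z=1 | obs) = 19/105 / 27/70 = 38/81
P(Z=2 | obs) = 43/210 / 27/70 = 43/81
argmax = 2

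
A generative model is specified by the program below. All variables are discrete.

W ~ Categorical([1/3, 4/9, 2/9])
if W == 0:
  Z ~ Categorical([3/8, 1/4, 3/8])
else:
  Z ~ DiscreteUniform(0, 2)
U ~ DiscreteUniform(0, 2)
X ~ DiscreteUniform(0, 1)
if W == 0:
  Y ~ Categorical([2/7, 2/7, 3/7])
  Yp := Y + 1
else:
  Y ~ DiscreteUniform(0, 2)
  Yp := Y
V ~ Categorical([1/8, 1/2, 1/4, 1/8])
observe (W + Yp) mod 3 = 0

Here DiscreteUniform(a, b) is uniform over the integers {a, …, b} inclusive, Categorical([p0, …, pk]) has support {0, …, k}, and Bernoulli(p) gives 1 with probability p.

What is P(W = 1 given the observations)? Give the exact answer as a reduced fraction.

P(W = 1 | obs) = 28/69

Enumerate traces; 216 have nonzero weight after conditioning:
  (W=0, Z=0, U=0, X=0, Y=2, V=0) weight 1/896
  (W=0, Z=0, U=0, X=0, Y=2, V=1) weight 1/224
  (W=0, Z=0, U=0, X=0, Y=2, V=2) weight 1/448
  (W=0, Z=0, U=0, X=0, Y=2, V=3) weight 1/896
  (W=0, Z=0, U=0, X=1, Y=2, V=0) weight 1/896
  (W=0, Z=0, U=0, X=1, Y=2, V=1) weight 1/224
  (W=0, Z=0, U=0, X=1, Y=2, V=2) weight 1/448
  (W=0, Z=0, U=0, X=1, Y=2, V=3) weight 1/896
  (W=1, Z=0, U=0, X=0, Y=2, V=0) weight 1/972
  (W=2, Z=0, U=0, X=0, Y=1, V=0) weight 1/1944
  … 206 more
Group by W:
  weight(W=0) = 1/7
  weight(W=1) = 4/27
  weight(W=2) = 2/27
Total weight = 1/7 + 4/27 + 2/27 = 23/63
P(W=0 | obs) = 1/7 / 23/63 = 9/23
P(W=1 | obs) = 4/27 / 23/63 = 28/69
P(W=2 | obs) = 2/27 / 23/63 = 14/69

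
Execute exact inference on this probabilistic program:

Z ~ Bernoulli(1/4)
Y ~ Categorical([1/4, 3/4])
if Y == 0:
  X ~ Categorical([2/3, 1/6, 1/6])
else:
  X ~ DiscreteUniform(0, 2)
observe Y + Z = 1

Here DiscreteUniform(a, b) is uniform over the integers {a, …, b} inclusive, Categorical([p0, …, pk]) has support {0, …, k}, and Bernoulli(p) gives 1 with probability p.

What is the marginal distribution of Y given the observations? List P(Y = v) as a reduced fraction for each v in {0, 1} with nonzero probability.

P(Y=0) = 1/10, P(Y=1) = 9/10

Enumerate traces; 6 have nonzero weight after conditioning:
  (Z=0, Y=1, X=0) weight 3/16
  (Z=0, Y=1, X=1) weight 3/16
  (Z=0, Y=1, X=2) weight 3/16
  (Z=1, Y=0, X=0) weight 1/24
  (Z=1, Y=0, X=1) weight 1/96
  (Z=1, Y=0, X=2) weight 1/96
Group by Y:
  weight(Y=0) = 1/16
  weight(Y=1) = 9/16
Total weight = 1/16 + 9/16 = 5/8
P(Y=0 | obs) = 1/16 / 5/8 = 1/10
P(Y=1 | obs) = 9/16 / 5/8 = 9/10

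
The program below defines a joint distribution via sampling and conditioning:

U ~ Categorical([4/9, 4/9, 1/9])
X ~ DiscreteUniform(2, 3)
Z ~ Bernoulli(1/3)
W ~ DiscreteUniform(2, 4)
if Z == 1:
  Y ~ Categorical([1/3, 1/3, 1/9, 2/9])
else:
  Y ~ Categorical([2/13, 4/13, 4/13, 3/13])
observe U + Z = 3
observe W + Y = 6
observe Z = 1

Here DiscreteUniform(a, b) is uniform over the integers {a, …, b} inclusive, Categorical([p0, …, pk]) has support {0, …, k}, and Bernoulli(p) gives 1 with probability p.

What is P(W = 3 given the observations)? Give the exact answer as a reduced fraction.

P(W = 3 | obs) = 2/3

Enumerate traces; 4 have nonzero weight after conditioning:
  (U=2, X=2, Z=1, W=3, Y=3) weight 1/729
  (U=2, X=2, Z=1, W=4, Y=2) weight 1/1458
  (U=2, X=3, Z=1, W=3, Y=3) weight 1/729
  (U=2, X=3, Z=1, W=4, Y=2) weight 1/1458
Group by W:
  weight(W=3) = 2/729
  weight(W=4) = 1/729
Total weight = 2/729 + 1/729 = 1/243
P(W=3 | obs) = 2/729 / 1/243 = 2/3
P(W=4 | obs) = 1/729 / 1/243 = 1/3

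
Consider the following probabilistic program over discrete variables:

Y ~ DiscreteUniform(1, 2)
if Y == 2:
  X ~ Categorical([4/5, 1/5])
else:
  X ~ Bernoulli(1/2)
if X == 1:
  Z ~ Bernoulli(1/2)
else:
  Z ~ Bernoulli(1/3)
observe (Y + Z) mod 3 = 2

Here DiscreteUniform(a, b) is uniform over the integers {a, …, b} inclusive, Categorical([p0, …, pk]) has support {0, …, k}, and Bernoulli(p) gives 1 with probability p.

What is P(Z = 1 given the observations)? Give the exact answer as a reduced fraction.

P(Z = 1 | obs) = 25/63

Enumerate traces; 4 have nonzero weight after conditioning:
  (Y=1, X=0, Z=1) weight 1/12
  (Y=1, X=1, Z=1) weight 1/8
  (Y=2, X=0, Z=0) weight 4/15
  (Y=2, X=1, Z=0) weight 1/20
Group by Z:
  weight(Z=0) = 19/60
  weight(Z=1) = 5/24
Total weight = 19/60 + 5/24 = 21/40
P(Z=0 | obs) = 19/60 / 21/40 = 38/63
P(Z=1 | obs) = 5/24 / 21/40 = 25/63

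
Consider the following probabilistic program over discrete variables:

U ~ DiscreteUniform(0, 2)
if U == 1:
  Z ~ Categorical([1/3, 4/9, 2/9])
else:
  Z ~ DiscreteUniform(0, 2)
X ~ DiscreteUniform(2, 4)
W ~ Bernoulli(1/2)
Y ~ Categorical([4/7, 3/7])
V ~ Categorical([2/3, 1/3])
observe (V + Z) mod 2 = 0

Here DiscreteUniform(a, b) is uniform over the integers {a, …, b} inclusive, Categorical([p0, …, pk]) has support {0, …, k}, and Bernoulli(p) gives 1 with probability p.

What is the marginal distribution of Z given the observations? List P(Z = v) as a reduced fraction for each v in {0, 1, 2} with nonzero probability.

Enumerate traces; 108 have nonzero weight after conditioning:
  (U=0, Z=0, X=2, W=0, Y=0, V=0) weight 4/567
  (U=0, Z=0, X=2, W=0, Y=1, V=0) weight 1/189
  (U=0, Z=0, X=2, W=1, Y=0, V=0) weight 4/567
  (U=0, Z=0, X=2, W=1, Y=1, V=0) weight 1/189
  (U=0, Z=0, X=3, W=0, Y=0, V=0) weight 4/567
  (U=0, Z=0, X=3, W=0, Y=1, V=0) weight 1/189
  (U=0, Z=0, X=3, W=1, Y=0, V=0) weight 4/567
  (U=0, Z=0, X=3, W=1, Y=1, V=0) weight 1/189
  (U=0, Z=1, X=2, W=0, Y=0, V=1) weight 2/567
  (U=0, Z=2, X=2, W=0, Y=0, V=0) weight 4/567
  … 98 more
Group by Z:
  weight(Z=0) = 2/9
  weight(Z=1) = 10/81
  weight(Z=2) = 16/81
Total weight = 2/9 + 10/81 + 16/81 = 44/81
P(Z=0 | obs) = 2/9 / 44/81 = 9/22
P(Z=1 | obs) = 10/81 / 44/81 = 5/22
P(Z=2 | obs) = 16/81 / 44/81 = 4/11

P(Z=0) = 9/22, P(Z=1) = 5/22, P(Z=2) = 4/11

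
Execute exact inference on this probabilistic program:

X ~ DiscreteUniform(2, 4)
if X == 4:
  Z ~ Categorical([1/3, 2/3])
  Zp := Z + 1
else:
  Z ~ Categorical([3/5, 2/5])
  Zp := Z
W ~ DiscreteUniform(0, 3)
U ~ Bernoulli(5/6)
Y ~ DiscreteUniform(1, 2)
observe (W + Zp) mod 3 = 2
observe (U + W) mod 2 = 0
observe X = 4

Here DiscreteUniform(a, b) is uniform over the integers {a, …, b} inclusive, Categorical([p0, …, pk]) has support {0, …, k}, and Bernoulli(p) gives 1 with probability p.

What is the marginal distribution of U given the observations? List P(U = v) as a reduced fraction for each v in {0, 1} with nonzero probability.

P(U=0) = 2/17, P(U=1) = 15/17

Enumerate traces; 6 have nonzero weight after conditioning:
  (X=4, Z=0, W=1, U=1, Y=1) weight 5/432
  (X=4, Z=0, W=1, U=1, Y=2) weight 5/432
  (X=4, Z=1, W=0, U=0, Y=1) weight 1/216
  (X=4, Z=1, W=0, U=0, Y=2) weight 1/216
  (X=4, Z=1, W=3, U=1, Y=1) weight 5/216
  (X=4, Z=1, W=3, U=1, Y=2) weight 5/216
Group by U:
  weight(U=0) = 1/108
  weight(U=1) = 5/72
Total weight = 1/108 + 5/72 = 17/216
P(U=0 | obs) = 1/108 / 17/216 = 2/17
P(U=1 | obs) = 5/72 / 17/216 = 15/17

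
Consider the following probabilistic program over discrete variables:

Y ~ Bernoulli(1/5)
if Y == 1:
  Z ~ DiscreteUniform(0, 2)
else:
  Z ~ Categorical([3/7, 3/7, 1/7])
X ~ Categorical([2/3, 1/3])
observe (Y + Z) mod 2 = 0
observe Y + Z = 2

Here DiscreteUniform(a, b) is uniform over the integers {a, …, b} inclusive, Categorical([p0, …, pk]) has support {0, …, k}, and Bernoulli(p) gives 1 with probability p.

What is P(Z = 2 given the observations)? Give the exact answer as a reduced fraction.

Enumerate traces; 4 have nonzero weight after conditioning:
  (Y=0, Z=2, X=0) weight 8/105
  (Y=0, Z=2, X=1) weight 4/105
  (Y=1, Z=1, X=0) weight 2/45
  (Y=1, Z=1, X=1) weight 1/45
Group by Z:
  weight(Z=1) = 1/15
  weight(Z=2) = 4/35
Total weight = 1/15 + 4/35 = 19/105
P(Z=1 | obs) = 1/15 / 19/105 = 7/19
P(Z=2 | obs) = 4/35 / 19/105 = 12/19

P(Z = 2 | obs) = 12/19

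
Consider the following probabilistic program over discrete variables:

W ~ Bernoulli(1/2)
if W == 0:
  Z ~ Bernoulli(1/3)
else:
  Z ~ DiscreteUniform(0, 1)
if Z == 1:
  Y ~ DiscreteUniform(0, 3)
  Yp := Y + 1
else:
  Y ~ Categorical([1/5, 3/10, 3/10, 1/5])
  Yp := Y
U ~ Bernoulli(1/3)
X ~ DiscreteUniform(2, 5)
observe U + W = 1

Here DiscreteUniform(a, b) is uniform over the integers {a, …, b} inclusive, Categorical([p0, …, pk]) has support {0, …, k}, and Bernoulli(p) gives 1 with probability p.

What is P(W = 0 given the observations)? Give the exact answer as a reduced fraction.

P(W = 0 | obs) = 1/3

Enumerate traces; 64 have nonzero weight after conditioning:
  (W=0, Z=0, Y=0, U=1, X=2) weight 1/180
  (W=0, Z=0, Y=0, U=1, X=3) weight 1/180
  (W=0, Z=0, Y=0, U=1, X=4) weight 1/180
  (W=0, Z=0, Y=0, U=1, X=5) weight 1/180
  (W=0, Z=0, Y=1, U=1, X=2) weight 1/120
  (W=0, Z=0, Y=1, U=1, X=3) weight 1/120
  (W=0, Z=0, Y=1, U=1, X=4) weight 1/120
  (W=0, Z=0, Y=1, U=1, X=5) weight 1/120
  (W=1, Z=0, Y=0, U=0, X=2) weight 1/120
  … 55 more
Group by W:
  weight(W=0) = 1/6
  weight(W=1) = 1/3
Total weight = 1/6 + 1/3 = 1/2
P(W=0 | obs) = 1/6 / 1/2 = 1/3
P(W=1 | obs) = 1/3 / 1/2 = 2/3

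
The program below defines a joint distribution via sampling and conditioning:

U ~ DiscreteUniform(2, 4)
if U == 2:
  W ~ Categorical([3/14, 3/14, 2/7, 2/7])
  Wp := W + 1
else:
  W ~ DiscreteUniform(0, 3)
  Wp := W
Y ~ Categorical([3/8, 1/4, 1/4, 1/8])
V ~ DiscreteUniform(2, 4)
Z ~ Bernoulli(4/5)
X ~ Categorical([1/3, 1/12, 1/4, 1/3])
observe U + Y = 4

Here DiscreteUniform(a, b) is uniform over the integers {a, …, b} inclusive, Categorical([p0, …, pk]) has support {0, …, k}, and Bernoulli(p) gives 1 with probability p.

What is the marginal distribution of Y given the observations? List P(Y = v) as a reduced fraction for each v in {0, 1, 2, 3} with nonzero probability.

Enumerate traces; 288 have nonzero weight after conditioning:
  (U=2, W=0, Y=2, V=2, Z=0, X=0) weight 1/2520
  (U=2, W=0, Y=2, V=2, Z=0, X=1) weight 1/10080
  (U=2, W=0, Y=2, V=2, Z=0, X=2) weight 1/3360
  (U=2, W=0, Y=2, V=2, Z=0, X=3) weight 1/2520
  (U=2, W=0, Y=2, V=2, Z=1, X=0) weight 1/630
  (U=2, W=0, Y=2, V=2, Z=1, X=1) weight 1/2520
  (U=2, W=0, Y=2, V=2, Z=1, X=2) weight 1/840
  (U=2, W=0, Y=2, V=2, Z=1, X=3) weight 1/630
  (U=3, W=0, Y=1, V=2, Z=0, X=0) weight 1/2160
  (U=4, W=0, Y=0, V=2, Z=0, X=0) weight 1/1440
  … 278 more
Group by Y:
  weight(Y=0) = 1/8
  weight(Y=1) = 1/12
  weight(Y=2) = 1/12
Total weight = 1/8 + 1/12 + 1/12 = 7/24
P(Y=0 | obs) = 1/8 / 7/24 = 3/7
P(Y=1 | obs) = 1/12 / 7/24 = 2/7
P(Y=2 | obs) = 1/12 / 7/24 = 2/7

P(Y=0) = 3/7, P(Y=1) = 2/7, P(Y=2) = 2/7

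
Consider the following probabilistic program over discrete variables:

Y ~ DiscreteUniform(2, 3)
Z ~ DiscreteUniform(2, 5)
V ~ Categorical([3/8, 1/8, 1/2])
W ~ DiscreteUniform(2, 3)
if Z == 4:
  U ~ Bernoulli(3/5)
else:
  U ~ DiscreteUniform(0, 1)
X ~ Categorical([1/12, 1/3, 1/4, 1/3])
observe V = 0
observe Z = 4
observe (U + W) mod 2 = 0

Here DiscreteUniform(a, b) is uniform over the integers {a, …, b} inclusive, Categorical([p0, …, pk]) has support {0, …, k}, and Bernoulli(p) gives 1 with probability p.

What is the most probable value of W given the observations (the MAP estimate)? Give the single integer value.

Enumerate traces; 16 have nonzero weight after conditioning:
  (Y=2, Z=4, V=0, W=2, U=0, X=0) weight 1/1280
  (Y=2, Z=4, V=0, W=2, U=0, X=1) weight 1/320
  (Y=2, Z=4, V=0, W=2, U=0, X=2) weight 3/1280
  (Y=2, Z=4, V=0, W=2, U=0, X=3) weight 1/320
  (Y=2, Z=4, V=0, W=3, U=1, X=0) weight 3/2560
  (Y=2, Z=4, V=0, W=3, U=1, X=1) weight 3/640
  (Y=2, Z=4, V=0, W=3, U=1, X=2) weight 9/2560
  (Y=2, Z=4, V=0, W=3, U=1, X=3) weight 3/640
  … 8 more
Group by W:
  weight(W=2) = 3/160
  weight(W=3) = 9/320
Total weight = 3/160 + 9/320 = 3/64
P(W=2 | obs) = 3/160 / 3/64 = 2/5
P(W=3 | obs) = 9/320 / 3/64 = 3/5
argmax = 3

argmax_v P(W = v | obs) = 3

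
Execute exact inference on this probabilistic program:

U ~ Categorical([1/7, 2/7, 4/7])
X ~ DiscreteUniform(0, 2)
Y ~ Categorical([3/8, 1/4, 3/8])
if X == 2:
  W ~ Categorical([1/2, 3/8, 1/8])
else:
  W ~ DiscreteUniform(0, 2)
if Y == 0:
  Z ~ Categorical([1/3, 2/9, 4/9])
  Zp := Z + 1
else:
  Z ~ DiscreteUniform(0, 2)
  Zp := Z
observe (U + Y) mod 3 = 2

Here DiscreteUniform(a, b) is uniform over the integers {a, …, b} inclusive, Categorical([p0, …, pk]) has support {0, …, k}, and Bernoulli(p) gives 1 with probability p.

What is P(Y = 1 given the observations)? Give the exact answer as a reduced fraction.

Enumerate traces; 81 have nonzero weight after conditioning:
  (U=0, X=0, Y=2, W=0, Z=0) weight 1/504
  (U=0, X=0, Y=2, W=0, Z=1) weight 1/504
  (U=0, X=0, Y=2, W=0, Z=2) weight 1/504
  (U=0, X=0, Y=2, W=1, Z=0) weight 1/504
  (U=0, X=0, Y=2, W=1, Z=1) weight 1/504
  (U=0, X=0, Y=2, W=1, Z=2) weight 1/504
  (U=0, X=0, Y=2, W=2, Z=0) weight 1/504
  (U=0, X=0, Y=2, W=2, Z=1) weight 1/504
  (U=1, X=0, Y=1, W=0, Z=0) weight 1/378
  (U=2, X=0, Y=0, W=0, Z=0) weight 1/126
  … 71 more
Group by Y:
  weight(Y=0) = 3/14
  weight(Y=1) = 1/14
  weight(Y=2) = 3/56
Total weight = 3/14 + 1/14 + 3/56 = 19/56
P(Y=0 | obs) = 3/14 / 19/56 = 12/19
P(Y=1 | obs) = 1/14 / 19/56 = 4/19
P(Y=2 | obs) = 3/56 / 19/56 = 3/19

P(Y = 1 | obs) = 4/19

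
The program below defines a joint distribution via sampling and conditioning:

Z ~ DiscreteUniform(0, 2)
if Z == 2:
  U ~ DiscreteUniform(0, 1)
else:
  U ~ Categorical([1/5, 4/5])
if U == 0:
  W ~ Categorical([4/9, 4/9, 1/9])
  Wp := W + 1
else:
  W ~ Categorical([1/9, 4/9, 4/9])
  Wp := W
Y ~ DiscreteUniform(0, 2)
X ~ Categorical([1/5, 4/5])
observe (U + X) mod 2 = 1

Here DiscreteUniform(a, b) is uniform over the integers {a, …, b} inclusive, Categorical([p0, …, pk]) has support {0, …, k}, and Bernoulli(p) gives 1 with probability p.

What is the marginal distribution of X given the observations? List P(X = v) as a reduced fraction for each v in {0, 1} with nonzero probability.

Enumerate traces; 54 have nonzero weight after conditioning:
  (Z=0, U=0, W=0, Y=0, X=1) weight 16/2025
  (Z=0, U=0, W=0, Y=1, X=1) weight 16/2025
  (Z=0, U=0, W=0, Y=2, X=1) weight 16/2025
  (Z=0, U=0, W=1, Y=0, X=1) weight 16/2025
  (Z=0, U=0, W=1, Y=1, X=1) weight 16/2025
  (Z=0, U=0, W=1, Y=2, X=1) weight 16/2025
  (Z=0, U=0, W=2, Y=0, X=1) weight 4/2025
  (Z=0, U=0, W=2, Y=1, X=1) weight 4/2025
  (Z=0, U=1, W=0, Y=0, X=0) weight 4/2025
  … 45 more
Group by X:
  weight(X=0) = 7/50
  weight(X=1) = 6/25
Total weight = 7/50 + 6/25 = 19/50
P(X=0 | obs) = 7/50 / 19/50 = 7/19
P(X=1 | obs) = 6/25 / 19/50 = 12/19

P(X=0) = 7/19, P(X=1) = 12/19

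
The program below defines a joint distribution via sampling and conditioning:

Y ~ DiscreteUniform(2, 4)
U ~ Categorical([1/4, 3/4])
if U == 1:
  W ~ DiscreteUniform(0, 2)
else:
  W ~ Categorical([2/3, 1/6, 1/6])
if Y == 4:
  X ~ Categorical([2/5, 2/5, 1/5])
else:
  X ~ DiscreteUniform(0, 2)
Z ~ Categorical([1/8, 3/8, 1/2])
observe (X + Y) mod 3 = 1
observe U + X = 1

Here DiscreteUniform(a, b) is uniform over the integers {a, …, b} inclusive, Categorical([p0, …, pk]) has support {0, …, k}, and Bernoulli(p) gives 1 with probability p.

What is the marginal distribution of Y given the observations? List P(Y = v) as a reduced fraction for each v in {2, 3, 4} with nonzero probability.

P(Y=3) = 5/23, P(Y=4) = 18/23

Enumerate traces; 18 have nonzero weight after conditioning:
  (Y=3, U=0, W=0, X=1, Z=0) weight 1/432
  (Y=3, U=0, W=0, X=1, Z=1) weight 1/144
  (Y=3, U=0, W=0, X=1, Z=2) weight 1/108
  (Y=3, U=0, W=1, X=1, Z=0) weight 1/1728
  (Y=3, U=0, W=1, X=1, Z=1) weight 1/576
  (Y=3, U=0, W=1, X=1, Z=2) weight 1/432
  (Y=3, U=0, W=2, X=1, Z=0) weight 1/1728
  (Y=3, U=0, W=2, X=1, Z=1) weight 1/576
  (Y=4, U=1, W=0, X=0, Z=0) weight 1/240
  … 9 more
Group by Y:
  weight(Y=3) = 1/36
  weight(Y=4) = 1/10
Total weight = 1/36 + 1/10 = 23/180
P(Y=3 | obs) = 1/36 / 23/180 = 5/23
P(Y=4 | obs) = 1/10 / 23/180 = 18/23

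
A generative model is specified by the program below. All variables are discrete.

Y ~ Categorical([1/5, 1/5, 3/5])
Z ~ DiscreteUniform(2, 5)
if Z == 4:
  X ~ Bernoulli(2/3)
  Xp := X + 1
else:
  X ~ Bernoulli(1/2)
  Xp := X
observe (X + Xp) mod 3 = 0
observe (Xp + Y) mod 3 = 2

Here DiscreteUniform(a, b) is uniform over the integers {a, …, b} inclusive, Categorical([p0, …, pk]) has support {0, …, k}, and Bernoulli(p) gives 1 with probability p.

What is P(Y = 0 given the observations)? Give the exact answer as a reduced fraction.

Enumerate traces; 4 have nonzero weight after conditioning:
  (Y=0, Z=4, X=1) weight 1/30
  (Y=2, Z=2, X=0) weight 3/40
  (Y=2, Z=3, X=0) weight 3/40
  (Y=2, Z=5, X=0) weight 3/40
Group by Y:
  weight(Y=0) = 1/30
  weight(Y=2) = 9/40
Total weight = 1/30 + 9/40 = 31/120
P(Y=0 | obs) = 1/30 / 31/120 = 4/31
P(Y=2 | obs) = 9/40 / 31/120 = 27/31

P(Y = 0 | obs) = 4/31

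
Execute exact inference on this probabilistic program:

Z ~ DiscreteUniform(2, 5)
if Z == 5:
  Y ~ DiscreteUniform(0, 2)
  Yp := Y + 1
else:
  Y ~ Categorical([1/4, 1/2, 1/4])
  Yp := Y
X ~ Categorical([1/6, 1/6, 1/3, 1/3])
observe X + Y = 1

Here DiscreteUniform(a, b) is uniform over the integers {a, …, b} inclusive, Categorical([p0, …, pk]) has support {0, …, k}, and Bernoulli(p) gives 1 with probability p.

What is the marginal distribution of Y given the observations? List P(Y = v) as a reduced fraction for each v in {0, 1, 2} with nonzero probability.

P(Y=0) = 13/35, P(Y=1) = 22/35

Enumerate traces; 8 have nonzero weight after conditioning:
  (Z=2, Y=0, X=1) weight 1/96
  (Z=2, Y=1, X=0) weight 1/48
  (Z=3, Y=0, X=1) weight 1/96
  (Z=3, Y=1, X=0) weight 1/48
  (Z=4, Y=0, X=1) weight 1/96
  (Z=4, Y=1, X=0) weight 1/48
  (Z=5, Y=0, X=1) weight 1/72
  (Z=5, Y=1, X=0) weight 1/72
Group by Y:
  weight(Y=0) = 13/288
  weight(Y=1) = 11/144
Total weight = 13/288 + 11/144 = 35/288
P(Y=0 | obs) = 13/288 / 35/288 = 13/35
P(Y=1 | obs) = 11/144 / 35/288 = 22/35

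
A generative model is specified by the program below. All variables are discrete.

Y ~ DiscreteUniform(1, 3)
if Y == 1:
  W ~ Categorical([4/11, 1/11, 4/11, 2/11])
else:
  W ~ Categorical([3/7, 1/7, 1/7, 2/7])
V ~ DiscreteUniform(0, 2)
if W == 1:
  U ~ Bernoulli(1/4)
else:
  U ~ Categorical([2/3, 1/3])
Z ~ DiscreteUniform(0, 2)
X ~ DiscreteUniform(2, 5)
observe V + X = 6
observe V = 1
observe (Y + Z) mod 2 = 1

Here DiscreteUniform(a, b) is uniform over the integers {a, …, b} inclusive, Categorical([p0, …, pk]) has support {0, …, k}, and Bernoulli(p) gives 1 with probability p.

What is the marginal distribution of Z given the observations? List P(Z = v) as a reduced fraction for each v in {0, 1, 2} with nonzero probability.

P(Z=0) = 2/5, P(Z=1) = 1/5, P(Z=2) = 2/5

Enumerate traces; 40 have nonzero weight after conditioning:
  (Y=1, W=0, V=1, U=0, Z=0, X=5) weight 2/891
  (Y=1, W=0, V=1, U=0, Z=2, X=5) weight 2/891
  (Y=1, W=0, V=1, U=1, Z=0, X=5) weight 1/891
  (Y=1, W=0, V=1, U=1, Z=2, X=5) weight 1/891
  (Y=1, W=1, V=1, U=0, Z=0, X=5) weight 1/1584
  (Y=1, W=1, V=1, U=0, Z=2, X=5) weight 1/1584
  (Y=1, W=1, V=1, U=1, Z=0, X=5) weight 1/4752
  (Y=1, W=1, V=1, U=1, Z=2, X=5) weight 1/4752
  (Y=2, W=0, V=1, U=0, Z=1, X=5) weight 1/378
  … 31 more
Group by Z:
  weight(Z=0) = 1/54
  weight(Z=1) = 1/108
  weight(Z=2) = 1/54
Total weight = 1/54 + 1/108 + 1/54 = 5/108
P(Z=0 | obs) = 1/54 / 5/108 = 2/5
P(Z=1 | obs) = 1/108 / 5/108 = 1/5
P(Z=2 | obs) = 1/54 / 5/108 = 2/5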